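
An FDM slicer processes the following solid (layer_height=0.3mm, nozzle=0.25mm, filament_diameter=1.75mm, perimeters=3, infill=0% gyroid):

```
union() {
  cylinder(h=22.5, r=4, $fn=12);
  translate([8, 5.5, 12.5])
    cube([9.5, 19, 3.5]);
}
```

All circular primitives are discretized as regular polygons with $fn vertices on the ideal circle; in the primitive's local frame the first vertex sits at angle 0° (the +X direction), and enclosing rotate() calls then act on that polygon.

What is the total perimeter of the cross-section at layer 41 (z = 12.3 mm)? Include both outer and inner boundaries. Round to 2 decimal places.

24.85 mm

At z = 12.3 mm: the r=4 cylinder contributes a regular 12-gon of circumradius 4 (perimeter = 2·12·4.000·sin(180°/12) = 24.85 mm); the cube at (8, 5.5) does not reach this height (z outside [12.5, 16]); Combining (union): only the r=4 cylinder is present, so the union is just that shape — boundary = 24.85 mm. Overall, the cross-section is a single solid region. Total boundary length (outer) = 24.85 mm.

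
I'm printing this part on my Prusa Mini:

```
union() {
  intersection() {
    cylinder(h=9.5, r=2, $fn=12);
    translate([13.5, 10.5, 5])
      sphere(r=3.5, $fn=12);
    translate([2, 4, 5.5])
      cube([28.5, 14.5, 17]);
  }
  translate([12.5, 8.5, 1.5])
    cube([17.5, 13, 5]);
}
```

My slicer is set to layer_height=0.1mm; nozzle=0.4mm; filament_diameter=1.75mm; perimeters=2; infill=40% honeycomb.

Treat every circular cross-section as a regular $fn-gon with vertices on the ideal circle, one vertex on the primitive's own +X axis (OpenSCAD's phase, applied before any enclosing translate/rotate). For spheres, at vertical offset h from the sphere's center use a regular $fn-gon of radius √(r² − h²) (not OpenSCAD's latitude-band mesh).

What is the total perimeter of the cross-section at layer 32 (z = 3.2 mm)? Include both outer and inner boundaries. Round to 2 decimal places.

At z = 3.2 mm: the r=2 cylinder gives a regular 12-gon of circumradius 2 (constant along its height) (perimeter = 2·12·2.000·sin(180°/12) = 12.42 mm); the sphere at (13.5, 10.5): section is a regular 12-gon, circumradius = √(r²−h²) = √(3.5²−1.8²) = 3.002 (perimeter = 2·12·3.002·sin(180°/12) = 18.65 mm); the cube at (2, 4) is absent (z outside [5.5, 22.5]); After intersecting: at least one operand is absent at this height, so nothing remains; the cube at (12.5, 8.5) is present — its section is the full 17.5×13 rectangle (perimeter 61.00 mm); Combining (union): only the 17.5×13 cube at (12.5, 8.5) is present, so the union is just that shape — boundary = 61.00 mm. Overall, the cross-section is a single solid region. Total boundary length (outer) = 61.00 mm.

61.00 mm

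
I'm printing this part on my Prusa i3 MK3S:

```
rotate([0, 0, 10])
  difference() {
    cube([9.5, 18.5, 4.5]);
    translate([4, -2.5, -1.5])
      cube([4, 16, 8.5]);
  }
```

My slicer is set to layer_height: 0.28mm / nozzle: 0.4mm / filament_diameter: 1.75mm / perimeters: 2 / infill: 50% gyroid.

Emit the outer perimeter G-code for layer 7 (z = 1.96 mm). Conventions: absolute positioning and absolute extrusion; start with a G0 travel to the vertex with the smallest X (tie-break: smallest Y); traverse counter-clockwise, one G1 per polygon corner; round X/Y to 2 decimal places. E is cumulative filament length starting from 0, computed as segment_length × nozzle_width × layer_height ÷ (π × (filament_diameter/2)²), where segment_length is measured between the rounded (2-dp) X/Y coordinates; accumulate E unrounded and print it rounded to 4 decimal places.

G0 X-3.21 Y18.22 Z1.96
G1 X0.00 Y0.00 E0.8615
G1 X3.94 Y0.69 E1.0477
G1 X1.59 Y13.99 E1.6766
G1 X5.53 Y14.68 E1.8629
G1 X7.88 Y1.39 E2.4913
G1 X9.36 Y1.65 E2.5613
G1 X6.14 Y19.87 E3.4228
G1 X-3.21 Y18.22 E3.8649

At z = 1.96 mm: the cube is present — its section is the full 9.5×18.5 rectangle; the cube at (4, -2.5) (footprint 4×16) is included at this height; Subtracting the remaining from the first: starting from the 9.5×18.5 cube, the 4×16 cube at (4, -2.5) partially overlaps it — only the 54.00 mm² overlap (of its 64.00 mm²) is removed, clipping the outline — 1 connected region; (rotated 10° about Z; rotation is an isometry so areas/perimeters/island counts are preserved). The outline is a single polygon with 8 vertices. Extrusion per mm of travel: 0.4 × 0.28 / (π × 0.875²) = 0.046564. Accumulating E over each segment gives final E = 3.8649.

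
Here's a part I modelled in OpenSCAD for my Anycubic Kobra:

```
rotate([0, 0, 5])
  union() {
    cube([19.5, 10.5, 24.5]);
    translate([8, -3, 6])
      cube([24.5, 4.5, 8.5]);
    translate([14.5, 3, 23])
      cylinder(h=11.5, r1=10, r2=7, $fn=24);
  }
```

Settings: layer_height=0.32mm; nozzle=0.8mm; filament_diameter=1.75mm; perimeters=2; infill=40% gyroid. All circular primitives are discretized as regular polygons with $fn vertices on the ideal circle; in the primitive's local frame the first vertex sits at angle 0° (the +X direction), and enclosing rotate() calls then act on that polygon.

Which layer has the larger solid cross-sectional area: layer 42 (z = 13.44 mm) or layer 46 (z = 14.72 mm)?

layer 42 (z = 13.44 mm)

Layer 42 (z = 13.44): the cube (footprint 19.5×10.5) is included at this height (area 204.75 mm²); the 24.5×4.5 cube at (8, -3) contributes its full rectangle (area 110.25 mm²); the cone at (14.5, 3) is absent (z outside [23, 34.5]); Combining (union): the regions partially overlap — summed areas 315.00 mm² minus the doubly-counted overlap 17.25 mm² gives 297.75 mm² — area = 297.75 mm²; (rotated 5° about Z; rotation is an isometry so areas/perimeters/island counts are preserved). So its area = 297.75 mm². Layer 46 (z = 14.72): the cube is present — its section is the full 19.5×10.5 rectangle (area 204.75 mm²); the cube at (8, -3) is absent (z outside [6, 14.5]); the cone at (14.5, 3) is not intersected at this z (z outside [23, 34.5]); Merging all regions: only the 19.5×10.5 cube is present, so the union is just that shape — area = 204.75 mm²; (whole slice rotated 5° about Z — lengths, areas and connectivity unchanged). So its area = 204.75 mm². Layer 42 is larger (297.75 vs 204.75 mm²).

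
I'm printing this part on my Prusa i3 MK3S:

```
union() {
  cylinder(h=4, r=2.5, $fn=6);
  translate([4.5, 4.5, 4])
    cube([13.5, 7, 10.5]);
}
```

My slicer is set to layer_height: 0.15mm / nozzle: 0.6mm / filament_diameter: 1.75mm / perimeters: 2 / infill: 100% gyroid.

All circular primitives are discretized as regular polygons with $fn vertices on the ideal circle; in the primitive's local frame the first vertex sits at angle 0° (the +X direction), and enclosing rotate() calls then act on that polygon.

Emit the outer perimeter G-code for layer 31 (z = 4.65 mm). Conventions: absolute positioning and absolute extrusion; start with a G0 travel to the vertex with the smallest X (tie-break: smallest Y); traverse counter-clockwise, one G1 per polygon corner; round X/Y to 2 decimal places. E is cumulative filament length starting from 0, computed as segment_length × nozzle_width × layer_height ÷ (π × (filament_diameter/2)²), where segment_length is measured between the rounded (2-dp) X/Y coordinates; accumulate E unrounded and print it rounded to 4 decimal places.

At z = 4.65 mm: the cylinder does not reach this height (z outside [0, 4]); the 13.5×7 cube at (4.5, 4.5) contributes its full rectangle; Merging all regions: only the 13.5×7 cube at (4.5, 4.5) is present, so the union is just that shape — 1 connected region. The outline is a single polygon with 4 vertices. Extrusion per mm of travel: 0.6 × 0.15 / (π × 0.875²) = 0.037418. Accumulating E over each segment gives final E = 1.5341.

G0 X4.50 Y4.50 Z4.65
G1 X18.00 Y4.50 E0.5051
G1 X18.00 Y11.50 E0.7671
G1 X4.50 Y11.50 E1.2722
G1 X4.50 Y4.50 E1.5341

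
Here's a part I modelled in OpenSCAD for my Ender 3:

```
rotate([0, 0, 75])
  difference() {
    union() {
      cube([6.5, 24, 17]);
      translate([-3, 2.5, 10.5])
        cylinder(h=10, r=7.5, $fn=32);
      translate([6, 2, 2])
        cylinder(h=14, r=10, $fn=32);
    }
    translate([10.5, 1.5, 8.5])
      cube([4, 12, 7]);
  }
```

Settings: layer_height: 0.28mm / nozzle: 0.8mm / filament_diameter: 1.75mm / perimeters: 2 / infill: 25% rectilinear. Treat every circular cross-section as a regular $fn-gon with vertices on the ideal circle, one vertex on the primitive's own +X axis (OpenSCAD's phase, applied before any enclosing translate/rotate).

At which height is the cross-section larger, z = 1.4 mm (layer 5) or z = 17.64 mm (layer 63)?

Layer 5 (z = 1.4): the cube is present — its section is the full 6.5×24 rectangle (area 156.00 mm²); the cylinder at (-3, 2.5) is not intersected at this z (z outside [10.5, 20.5]); the cylinder at (6, 2) is absent (z outside [2, 16]); Merging all regions: only the 6.5×24 cube is present, so the union is just that shape — area = 156.00 mm²; the cube at (10.5, 1.5) does not reach this height (z outside [8.5, 15.5]); Subtracting the remaining from the first: none of the subtracted shapes is present at this height, so that combined region is unchanged — area = 156.00 mm²; (whole slice rotated 75° about Z — lengths, areas and connectivity unchanged). So its area = 156.00 mm². Layer 63 (z = 17.64): the cube is absent (z outside [0, 17]); the cylinder at (-3, 2.5): section is a regular 32-gon, circumradius r=7.5 (area = (32/2)·7.500²·sin(360°/32) = 175.58 mm²); the cylinder at (6, 2) is not intersected at this z (z outside [2, 16]); Merging all regions: only the r=7.5 cylinder at (-3, 2.5) is present, so the union is just that shape — area = 175.58 mm²; the cube at (10.5, 1.5) is not intersected at this z (z outside [8.5, 15.5]); After the difference (first − rest): none of the subtracted shapes is present at this height, so that combined region is unchanged — area = 175.58 mm²; (whole slice rotated 75° about Z — lengths, areas and connectivity unchanged). So its area = 175.58 mm². Layer 63 is larger (175.58 vs 156.00 mm²).

layer 63 (z = 17.64 mm)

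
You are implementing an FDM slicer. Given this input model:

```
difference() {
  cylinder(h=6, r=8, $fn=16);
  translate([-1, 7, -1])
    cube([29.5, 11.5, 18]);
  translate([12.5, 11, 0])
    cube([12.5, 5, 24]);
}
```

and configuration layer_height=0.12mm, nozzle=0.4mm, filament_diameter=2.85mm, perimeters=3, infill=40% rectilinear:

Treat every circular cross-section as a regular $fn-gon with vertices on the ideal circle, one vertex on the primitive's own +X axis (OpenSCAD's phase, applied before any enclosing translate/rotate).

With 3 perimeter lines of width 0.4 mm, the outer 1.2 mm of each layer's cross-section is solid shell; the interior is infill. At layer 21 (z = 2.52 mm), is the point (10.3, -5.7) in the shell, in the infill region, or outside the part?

At z = 2.52 mm: the cylinder: section is a regular 16-gon, circumradius r=8; the cube at (-1, 7) (footprint 29.5×11.5) is included at this height; the 12.5×5 cube at (12.5, 11) contributes its full rectangle; Subtracting the remaining from the first: starting from the r=8 cylinder, the 29.5×11.5 cube at (-1, 7) partially overlaps it — only the 3.14 mm² overlap (of its 339.25 mm²) is removed, clipping the outline; the 12.5×5 cube at (12.5, 11) misses the remaining region (no effect) — 1 connected region. Overall, the cross-section is a single solid region. The nearest boundary edge runs (7.39, -3.06)→(5.66, -5.66); distance from the point to it = 3.88 mm. The point is not inside any of the regions above, so it lies outside the cross-section (3.88 mm from the nearest boundary).

outside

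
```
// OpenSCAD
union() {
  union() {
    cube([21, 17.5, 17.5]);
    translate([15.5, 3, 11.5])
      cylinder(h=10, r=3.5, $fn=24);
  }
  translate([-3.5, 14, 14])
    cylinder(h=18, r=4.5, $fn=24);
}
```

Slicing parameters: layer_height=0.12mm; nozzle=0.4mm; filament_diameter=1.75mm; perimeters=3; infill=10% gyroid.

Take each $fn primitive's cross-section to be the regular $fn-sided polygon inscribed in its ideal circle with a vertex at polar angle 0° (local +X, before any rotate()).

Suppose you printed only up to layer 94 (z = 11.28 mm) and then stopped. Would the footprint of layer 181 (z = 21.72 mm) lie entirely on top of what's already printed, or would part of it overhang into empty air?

Compare the two slices. At z = 11.28: the cube (footprint 21×17.5) is included at this height (area 367.50 mm²); the cylinder at (15.5, 3) does not reach this height (z outside [11.5, 21.5]); Taking the union: only the 21×17.5 cube is present, so the union is just that shape — area = 367.50 mm²; the cylinder at (-3.5, 14) does not reach this height (z outside [14, 32]); Taking the union: only the result so far is present, so the union is just that shape — area = 367.50 mm². At z = 21.72: the cube is absent (z outside [0, 17.5]); the cylinder at (15.5, 3) is not intersected at this z (z outside [11.5, 21.5]); Taking the union: nothing is present at this height; the r=4.5 cylinder at (-3.5, 14) contributes a regular 24-gon of circumradius 4.5 (area = (24/2)·4.500²·sin(360°/24) = 62.89 mm²); Merging all regions: only the r=4.5 cylinder at (-3.5, 14) is present, so the union is just that shape — area = 62.89 mm². Checking containment: at z = 21.72 the cross-section extends beyond the z = 11.28 cross-section by about 59.19 mm².

part overhangs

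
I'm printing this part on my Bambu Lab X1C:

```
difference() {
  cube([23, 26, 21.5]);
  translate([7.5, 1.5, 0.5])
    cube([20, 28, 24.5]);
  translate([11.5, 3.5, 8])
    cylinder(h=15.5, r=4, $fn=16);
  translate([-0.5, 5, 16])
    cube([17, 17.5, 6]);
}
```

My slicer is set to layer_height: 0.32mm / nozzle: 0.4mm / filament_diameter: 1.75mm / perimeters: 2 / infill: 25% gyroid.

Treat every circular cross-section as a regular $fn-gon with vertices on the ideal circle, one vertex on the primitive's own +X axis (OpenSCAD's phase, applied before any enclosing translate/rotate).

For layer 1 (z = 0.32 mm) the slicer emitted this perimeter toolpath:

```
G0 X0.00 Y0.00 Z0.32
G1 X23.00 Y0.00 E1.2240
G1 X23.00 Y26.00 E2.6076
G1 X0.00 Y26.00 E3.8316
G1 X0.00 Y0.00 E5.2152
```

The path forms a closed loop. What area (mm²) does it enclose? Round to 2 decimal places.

Apply the shoelace formula to the sequence of (X, Y) vertices; enclosed area = 598.00 mm².

598.00 mm²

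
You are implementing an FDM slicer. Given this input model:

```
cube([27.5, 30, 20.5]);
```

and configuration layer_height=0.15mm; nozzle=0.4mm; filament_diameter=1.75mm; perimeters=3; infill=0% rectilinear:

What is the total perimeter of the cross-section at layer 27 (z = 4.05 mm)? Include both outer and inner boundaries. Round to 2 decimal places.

115.00 mm

At z = 4.05 mm: the cube is present — its section is the full 27.5×30 rectangle (perimeter 115.00 mm). Overall, the cross-section is a single solid region. Total boundary length (outer) = 115.00 mm.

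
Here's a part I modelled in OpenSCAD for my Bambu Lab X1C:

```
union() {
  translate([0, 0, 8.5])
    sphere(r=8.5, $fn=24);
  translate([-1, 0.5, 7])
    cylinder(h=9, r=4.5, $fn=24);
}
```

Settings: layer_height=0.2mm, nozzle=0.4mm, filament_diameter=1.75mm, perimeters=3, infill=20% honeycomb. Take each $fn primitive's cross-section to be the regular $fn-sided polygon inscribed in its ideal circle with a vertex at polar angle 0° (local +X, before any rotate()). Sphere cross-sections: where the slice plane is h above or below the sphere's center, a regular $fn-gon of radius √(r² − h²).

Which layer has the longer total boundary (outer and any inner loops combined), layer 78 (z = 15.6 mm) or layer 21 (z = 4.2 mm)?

Layer 78 (z = 15.6): the r=8.5 sphere slices to a regular 24-gon of circumradius 4.673 (√(r²−h²) with h=7.1 from center) (perimeter = 2·24·4.673·sin(180°/24) = 29.28 mm); the r=4.5 cylinder at (-1, 0.5) contributes a regular 24-gon of circumradius 4.5 (perimeter = 2·24·4.500·sin(180°/24) = 28.19 mm); Merging all regions: the regions partially overlap (shared area 55.07 mm²), so the edge portions inside another operand are dropped and the merged outline is re-measured after clipping — boundary = 31.01 mm. So its perimeter = 31.01 mm. Layer 21 (z = 4.2): the r=8.5 sphere slices to a regular 24-gon of circumradius 7.332 (√(r²−h²) with h=4.3 from center) (perimeter = 2·24·7.332·sin(180°/24) = 45.94 mm); the cylinder at (-1, 0.5) does not reach this height (z outside [7, 16]); Merging all regions: only the r=8.5 sphere is present, so the union is just that shape — boundary = 45.94 mm. So its perimeter = 45.94 mm. Layer 21 is larger (45.94 vs 31.01 mm).

layer 21 (z = 4.2 mm)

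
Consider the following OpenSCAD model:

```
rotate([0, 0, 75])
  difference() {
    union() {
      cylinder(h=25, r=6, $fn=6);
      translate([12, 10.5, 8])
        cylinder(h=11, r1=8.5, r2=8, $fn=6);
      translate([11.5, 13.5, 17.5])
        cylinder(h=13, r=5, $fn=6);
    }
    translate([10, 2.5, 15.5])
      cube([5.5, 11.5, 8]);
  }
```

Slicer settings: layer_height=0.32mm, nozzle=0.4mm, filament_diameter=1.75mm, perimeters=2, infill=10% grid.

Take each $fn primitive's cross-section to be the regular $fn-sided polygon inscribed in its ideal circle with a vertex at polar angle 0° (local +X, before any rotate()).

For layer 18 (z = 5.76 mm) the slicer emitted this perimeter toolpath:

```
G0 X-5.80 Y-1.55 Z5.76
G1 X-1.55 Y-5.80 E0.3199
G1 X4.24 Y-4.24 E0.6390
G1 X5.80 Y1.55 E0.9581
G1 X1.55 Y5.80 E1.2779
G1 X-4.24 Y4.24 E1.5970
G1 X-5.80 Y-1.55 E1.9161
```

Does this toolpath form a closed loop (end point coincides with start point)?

yes

Start point (G0): (-5.80, -1.55). End point (last G1): the path returns to the start — closed.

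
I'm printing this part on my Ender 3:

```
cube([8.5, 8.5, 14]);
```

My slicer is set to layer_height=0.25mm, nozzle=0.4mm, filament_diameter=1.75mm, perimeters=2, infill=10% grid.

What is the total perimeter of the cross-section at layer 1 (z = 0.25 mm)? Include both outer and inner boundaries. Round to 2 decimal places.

At z = 0.25 mm: the cube (footprint 8.5×8.5) is included at this height (perimeter 34.00 mm). Overall, the cross-section is a single solid region. Total boundary length (outer) = 34.00 mm.

34.00 mm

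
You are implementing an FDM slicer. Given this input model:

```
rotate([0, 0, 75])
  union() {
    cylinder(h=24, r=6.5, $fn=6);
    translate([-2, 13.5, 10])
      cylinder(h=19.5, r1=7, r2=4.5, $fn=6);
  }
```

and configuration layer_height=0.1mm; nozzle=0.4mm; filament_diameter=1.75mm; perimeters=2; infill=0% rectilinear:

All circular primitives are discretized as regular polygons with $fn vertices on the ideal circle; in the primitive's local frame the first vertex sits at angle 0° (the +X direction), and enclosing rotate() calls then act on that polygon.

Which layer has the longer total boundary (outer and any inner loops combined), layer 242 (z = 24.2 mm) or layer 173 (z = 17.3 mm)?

layer 173 (z = 17.3 mm)

Layer 242 (z = 24.2): the cylinder does not reach this height (z outside [0, 24]); the cone at (-2, 13.5) contributes a regular 6-gon of circumradius 5.179 (interpolated between r1=7 and r2=4.5 at t=0.728) (perimeter = 2·6·5.179·sin(180°/6) = 31.08 mm); Merging all regions: only the cone at (-2, 13.5) is present, so the union is just that shape — boundary = 31.08 mm; (whole slice rotated 75° about Z — lengths, areas and connectivity unchanged). So its perimeter = 31.08 mm. Layer 173 (z = 17.3): the cylinder: section is a regular 6-gon, circumradius r=6.5 (perimeter = 2·6·6.500·sin(180°/6) = 39.00 mm); the cone at (-2, 13.5): at t=0.374 of its height the radius interpolates to r₁+(r₂−r₁)t = 6.064, giving a regular 6-gon of that circumradius (perimeter = 2·6·6.064·sin(180°/6) = 36.38 mm); Merging all regions: the 2 present regions are separate (no shared area or edge), so areas and boundary lengths simply add and each stays a separate island — boundary = 75.38 mm; (whole slice rotated 75° about Z — lengths, areas and connectivity unchanged). So its perimeter = 75.38 mm. Layer 173 is larger (75.38 vs 31.08 mm).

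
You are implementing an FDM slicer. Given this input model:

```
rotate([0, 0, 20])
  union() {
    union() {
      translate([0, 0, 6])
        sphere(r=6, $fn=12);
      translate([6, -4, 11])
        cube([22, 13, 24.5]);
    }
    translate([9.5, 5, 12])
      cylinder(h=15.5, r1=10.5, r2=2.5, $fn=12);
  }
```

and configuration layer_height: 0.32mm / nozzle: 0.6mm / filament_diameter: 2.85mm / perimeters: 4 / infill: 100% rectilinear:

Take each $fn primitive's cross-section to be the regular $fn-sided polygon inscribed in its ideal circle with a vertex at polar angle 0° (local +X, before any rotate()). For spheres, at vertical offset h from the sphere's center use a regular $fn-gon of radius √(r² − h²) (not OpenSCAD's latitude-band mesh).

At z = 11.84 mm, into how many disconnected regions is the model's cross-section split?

2

At z = 11.84 mm: the r=6 sphere contributes a regular 12-gon of circumradius √(6²−5.84²) = 1.376; the cube at (6, -4) is present — its section is the full 22×13 rectangle; Taking the union: the 2 present regions are separate (no shared area or edge), so areas and boundary lengths simply add and each stays a separate island — 2 connected regions; the cone at (9.5, 5) does not reach this height (z outside [12, 27.5]); Merging all regions: only the result so far is present, so the union is just that shape — 2 connected regions; (rotated 20° about Z; rotation is an isometry so areas/perimeters/island counts are preserved). The result has 2 disconnected regions.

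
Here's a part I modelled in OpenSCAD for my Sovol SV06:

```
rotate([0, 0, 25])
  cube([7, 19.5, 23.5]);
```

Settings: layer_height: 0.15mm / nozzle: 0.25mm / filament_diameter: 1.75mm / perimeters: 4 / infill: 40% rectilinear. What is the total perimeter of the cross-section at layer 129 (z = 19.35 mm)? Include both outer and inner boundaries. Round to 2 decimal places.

53.00 mm

At z = 19.35 mm: the cube is present — its section is the full 7×19.5 rectangle (perimeter 53.00 mm); (whole slice rotated 25° about Z — lengths, areas and connectivity unchanged). Overall, the cross-section is a single solid region. Total boundary length (outer) = 53.00 mm.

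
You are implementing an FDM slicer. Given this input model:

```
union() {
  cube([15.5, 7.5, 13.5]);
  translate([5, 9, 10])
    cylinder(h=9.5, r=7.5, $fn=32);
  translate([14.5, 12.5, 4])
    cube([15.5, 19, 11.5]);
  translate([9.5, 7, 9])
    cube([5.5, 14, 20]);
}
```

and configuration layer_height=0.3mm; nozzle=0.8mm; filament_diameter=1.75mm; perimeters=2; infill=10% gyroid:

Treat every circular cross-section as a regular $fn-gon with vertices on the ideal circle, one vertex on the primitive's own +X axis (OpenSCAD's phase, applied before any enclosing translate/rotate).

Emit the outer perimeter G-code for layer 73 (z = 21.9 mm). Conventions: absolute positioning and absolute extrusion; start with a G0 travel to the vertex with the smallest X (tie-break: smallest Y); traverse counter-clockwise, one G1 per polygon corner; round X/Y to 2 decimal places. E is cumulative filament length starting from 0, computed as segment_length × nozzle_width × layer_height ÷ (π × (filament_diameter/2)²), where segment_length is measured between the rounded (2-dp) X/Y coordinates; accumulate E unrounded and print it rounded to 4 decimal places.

At z = 21.9 mm: the cube is not intersected at this z (z outside [0, 13.5]); the cylinder at (5, 9) does not reach this height (z outside [10, 19.5]); the cube at (14.5, 12.5) is absent (z outside [4, 15.5]); the cube at (9.5, 7) is present — its section is the full 5.5×14 rectangle; Combining (union): only the 5.5×14 cube at (9.5, 7) is present, so the union is just that shape — 1 connected region. The outline is a single polygon with 4 vertices. Extrusion per mm of travel: 0.8 × 0.3 / (π × 0.875²) = 0.099780. Accumulating E over each segment gives final E = 3.8914.

G0 X9.50 Y7.00 Z21.90
G1 X15.00 Y7.00 E0.5488
G1 X15.00 Y21.00 E1.9457
G1 X9.50 Y21.00 E2.4945
G1 X9.50 Y7.00 E3.8914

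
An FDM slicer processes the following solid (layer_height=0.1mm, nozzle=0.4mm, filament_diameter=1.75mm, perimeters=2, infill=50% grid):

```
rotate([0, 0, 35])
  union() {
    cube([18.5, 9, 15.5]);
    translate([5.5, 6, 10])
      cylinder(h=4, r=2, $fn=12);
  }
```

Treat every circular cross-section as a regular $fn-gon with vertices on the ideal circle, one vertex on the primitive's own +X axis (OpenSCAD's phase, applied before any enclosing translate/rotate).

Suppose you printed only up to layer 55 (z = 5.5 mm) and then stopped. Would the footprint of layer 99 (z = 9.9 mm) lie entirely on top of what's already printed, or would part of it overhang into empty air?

entirely on top

Compare the two slices. At z = 5.5: the cube (footprint 18.5×9) is included at this height (area 166.50 mm²); the cylinder at (5.5, 6) is absent (z outside [10, 14]); Combining (union): only the 18.5×9 cube is present, so the union is just that shape — area = 166.50 mm²; (whole slice rotated 35° about Z — lengths, areas and connectivity unchanged). At z = 9.9: the 18.5×9 cube contributes its full rectangle (area 166.50 mm²); the cylinder at (5.5, 6) is absent (z outside [10, 14]); Combining (union): only the 18.5×9 cube is present, so the union is just that shape — area = 166.50 mm²; (whole slice rotated 35° about Z — lengths, areas and connectivity unchanged). Checking containment: the cross-section at z = 9.9 is a subset of the cross-section at z = 5.5.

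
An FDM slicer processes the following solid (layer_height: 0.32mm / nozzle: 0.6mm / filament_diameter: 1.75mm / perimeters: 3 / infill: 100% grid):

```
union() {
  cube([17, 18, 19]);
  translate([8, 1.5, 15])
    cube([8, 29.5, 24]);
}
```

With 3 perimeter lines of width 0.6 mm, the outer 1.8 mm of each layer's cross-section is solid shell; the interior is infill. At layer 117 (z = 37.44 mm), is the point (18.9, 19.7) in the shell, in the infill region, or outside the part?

At z = 37.44 mm: the cube is absent (z outside [0, 19]); the cube at (8, 1.5) is present — its section is the full 8×29.5 rectangle; Combining (union): only the 8×29.5 cube at (8, 1.5) is present, so the union is just that shape — 1 connected region. Overall, the cross-section is a single solid region. The nearest boundary edge runs (16.00, 1.50)→(16.00, 31.00); distance from the point to it = 2.90 mm. The point is not inside any of the regions above, so it lies outside the cross-section (2.90 mm from the nearest boundary).

outside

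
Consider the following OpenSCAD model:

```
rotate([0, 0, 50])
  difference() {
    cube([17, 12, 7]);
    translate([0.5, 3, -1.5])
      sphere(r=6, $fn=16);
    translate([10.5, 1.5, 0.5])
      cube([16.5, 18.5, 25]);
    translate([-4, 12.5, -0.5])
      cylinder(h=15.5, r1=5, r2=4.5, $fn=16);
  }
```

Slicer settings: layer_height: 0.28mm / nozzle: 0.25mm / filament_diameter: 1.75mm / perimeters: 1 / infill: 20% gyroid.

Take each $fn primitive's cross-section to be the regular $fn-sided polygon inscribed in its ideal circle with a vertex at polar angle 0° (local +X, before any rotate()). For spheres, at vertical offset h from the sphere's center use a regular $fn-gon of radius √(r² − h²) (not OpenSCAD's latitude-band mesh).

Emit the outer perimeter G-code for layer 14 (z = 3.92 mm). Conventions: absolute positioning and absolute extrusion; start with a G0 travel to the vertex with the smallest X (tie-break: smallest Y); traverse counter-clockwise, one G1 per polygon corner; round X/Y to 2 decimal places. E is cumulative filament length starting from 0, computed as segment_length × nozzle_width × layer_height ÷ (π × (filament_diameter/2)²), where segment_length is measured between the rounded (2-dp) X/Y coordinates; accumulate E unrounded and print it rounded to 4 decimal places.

At z = 3.92 mm: the cube (footprint 17×12) is included at this height; the sphere at (0.5, 3): section is a regular 16-gon, circumradius = √(r²−h²) = √(6²−5.42²) = 2.574; the cube at (10.5, 1.5) (footprint 16.5×18.5) is included at this height; the cone at (-4, 12.5) (r1=5→r2=4.5) has section circumradius 4.857 here — a regular 16-gon; After the difference (first − rest): starting from the 17×12 cube, the r=6 sphere at (0.5, 3) partially overlaps it — only the 12.66 mm² overlap (of its 20.28 mm²) is removed, clipping the outline; the 16.5×18.5 cube at (10.5, 1.5) partially overlaps it — only the 68.25 mm² overlap (of its 305.25 mm²) is removed, clipping the outline; the cone at (-4, 12.5) partially overlaps it — only the 1.02 mm² overlap (of its 72.23 mm²) is removed, clipping the outline — 1 connected region; (whole slice rotated 50° about Z — lengths, areas and connectivity unchanged). The outline is a single polygon with 19 vertices. Extrusion per mm of travel: 0.25 × 0.28 / (π × 0.875²) = 0.029103. Accumulating E over each segment gives final E = 1.7908.

G0 X-8.71 Y8.29 Z3.92
G1 X-7.84 Y7.21 E0.0404
G1 X-7.59 Y6.37 E0.0659
G1 X-4.19 Y3.52 E0.1950
G1 X-3.95 Y3.97 E0.2098
G1 X-3.17 Y4.59 E0.2388
G1 X-2.20 Y4.88 E0.2683
G1 X-1.20 Y4.77 E0.2976
G1 X-0.32 Y4.28 E0.3269
G1 X0.31 Y3.50 E0.3561
G1 X0.59 Y2.54 E0.3852
G1 X0.48 Y1.54 E0.4144
G1 X-0.01 Y0.66 E0.4437
G1 X-0.40 Y0.34 E0.4584
G1 X0.00 Y0.00 E0.4737
G1 X10.93 Y13.02 E0.9684
G1 X9.78 Y13.99 E1.0122
G1 X5.60 Y9.01 E1.2014
G1 X-2.44 Y15.76 E1.5070
G1 X-8.71 Y8.29 E1.7908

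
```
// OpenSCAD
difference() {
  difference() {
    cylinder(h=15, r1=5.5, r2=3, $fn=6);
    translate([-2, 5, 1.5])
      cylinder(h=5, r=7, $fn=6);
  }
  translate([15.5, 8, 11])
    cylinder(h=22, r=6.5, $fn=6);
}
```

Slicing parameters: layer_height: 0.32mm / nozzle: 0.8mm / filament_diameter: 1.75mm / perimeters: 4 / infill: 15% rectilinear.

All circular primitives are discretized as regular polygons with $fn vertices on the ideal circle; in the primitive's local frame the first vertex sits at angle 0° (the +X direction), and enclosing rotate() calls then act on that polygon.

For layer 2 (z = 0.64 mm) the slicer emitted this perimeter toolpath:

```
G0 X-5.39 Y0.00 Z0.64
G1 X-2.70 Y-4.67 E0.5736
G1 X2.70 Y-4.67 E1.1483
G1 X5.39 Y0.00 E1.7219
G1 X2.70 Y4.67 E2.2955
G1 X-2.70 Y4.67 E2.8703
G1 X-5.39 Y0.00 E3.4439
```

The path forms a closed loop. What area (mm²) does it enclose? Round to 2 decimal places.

75.56 mm²

Apply the shoelace formula to the sequence of (X, Y) vertices; enclosed area = 75.56 mm².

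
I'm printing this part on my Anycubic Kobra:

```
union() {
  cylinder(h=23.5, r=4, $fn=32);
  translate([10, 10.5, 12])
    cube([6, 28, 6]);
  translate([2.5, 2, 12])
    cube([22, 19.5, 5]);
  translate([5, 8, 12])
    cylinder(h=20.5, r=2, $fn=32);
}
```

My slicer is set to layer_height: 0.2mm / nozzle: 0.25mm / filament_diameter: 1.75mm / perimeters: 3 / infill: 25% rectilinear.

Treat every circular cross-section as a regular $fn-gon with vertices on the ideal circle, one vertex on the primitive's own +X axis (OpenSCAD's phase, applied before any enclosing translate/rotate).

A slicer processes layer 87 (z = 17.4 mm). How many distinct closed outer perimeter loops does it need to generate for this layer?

At z = 17.4 mm: the r=4 cylinder gives a regular 32-gon of circumradius 4 (constant along its height); the cube at (10, 10.5) (footprint 6×28) is included at this height; the cube at (2.5, 2) is absent (z outside [12, 17]); the r=2 cylinder at (5, 8) contributes a regular 32-gon of circumradius 2; Combining (union): the 3 present regions are separate (no shared area or edge), so areas and boundary lengths simply add and each stays a separate island — 3 connected regions. The result has 3 disconnected regions.

3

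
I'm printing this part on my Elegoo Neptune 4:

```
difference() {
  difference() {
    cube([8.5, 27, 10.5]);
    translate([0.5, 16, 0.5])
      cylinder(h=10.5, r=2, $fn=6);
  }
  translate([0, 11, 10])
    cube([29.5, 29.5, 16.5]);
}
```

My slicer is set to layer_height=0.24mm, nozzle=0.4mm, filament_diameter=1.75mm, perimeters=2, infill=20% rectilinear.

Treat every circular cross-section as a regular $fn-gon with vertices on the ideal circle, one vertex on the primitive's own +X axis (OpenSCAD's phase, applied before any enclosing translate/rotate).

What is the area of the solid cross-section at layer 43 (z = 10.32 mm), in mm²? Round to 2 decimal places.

93.50 mm²

At z = 10.32 mm: the 8.5×27 cube contributes its full rectangle (area 229.50 mm²); the r=2 cylinder at (0.5, 16) contributes a regular 6-gon of circumradius 2 (area = (6/2)·2.000²·sin(360°/6) = 10.39 mm²); Subtracting the remaining from the first: starting from the 8.5×27 cube (229.50 mm²), the r=2 cylinder at (0.5, 16) partially overlaps it — only the 6.93 mm² overlap (of its 10.39 mm²) is removed, clipping the outline — area = 222.57 mm²; the 29.5×29.5 cube at (0, 11) contributes its full rectangle (area 870.25 mm²); Taking the first minus the rest: starting from that combined region (222.57 mm²), the 29.5×29.5 cube at (0, 11) partially overlaps it — only the 129.07 mm² overlap (of its 870.25 mm²) is removed, clipping the outline — area = 93.50 mm². Overall, the cross-section is a single solid region. Net area = 93.50 mm².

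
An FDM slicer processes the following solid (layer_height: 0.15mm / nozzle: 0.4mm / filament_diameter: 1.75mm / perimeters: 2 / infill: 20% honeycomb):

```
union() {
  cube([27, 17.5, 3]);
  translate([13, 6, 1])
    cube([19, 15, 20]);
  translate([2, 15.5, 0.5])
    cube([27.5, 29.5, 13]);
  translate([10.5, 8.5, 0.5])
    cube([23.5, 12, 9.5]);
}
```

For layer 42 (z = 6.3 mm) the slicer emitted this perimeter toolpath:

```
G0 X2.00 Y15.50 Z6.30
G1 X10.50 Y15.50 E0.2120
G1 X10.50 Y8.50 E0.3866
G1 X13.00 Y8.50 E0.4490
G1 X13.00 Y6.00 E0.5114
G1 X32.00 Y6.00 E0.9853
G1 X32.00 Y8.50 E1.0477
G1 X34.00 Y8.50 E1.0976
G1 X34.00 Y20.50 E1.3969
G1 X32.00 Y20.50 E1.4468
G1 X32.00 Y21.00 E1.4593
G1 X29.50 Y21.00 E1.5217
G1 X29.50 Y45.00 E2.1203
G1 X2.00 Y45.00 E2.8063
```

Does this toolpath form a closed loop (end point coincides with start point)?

no

Start point (G0): (2.00, 15.50). End point (last G1): the path does not return to the start — open.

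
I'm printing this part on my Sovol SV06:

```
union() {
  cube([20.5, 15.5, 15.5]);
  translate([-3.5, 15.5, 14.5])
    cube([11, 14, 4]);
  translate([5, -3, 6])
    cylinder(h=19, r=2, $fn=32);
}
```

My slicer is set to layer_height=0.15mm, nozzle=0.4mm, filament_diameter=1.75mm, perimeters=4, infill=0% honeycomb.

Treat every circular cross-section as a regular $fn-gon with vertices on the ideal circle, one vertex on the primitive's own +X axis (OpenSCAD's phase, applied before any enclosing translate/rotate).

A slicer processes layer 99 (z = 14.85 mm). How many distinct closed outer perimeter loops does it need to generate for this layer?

2

At z = 14.85 mm: the 20.5×15.5 cube contributes its full rectangle; the 11×14 cube at (-3.5, 15.5) contributes its full rectangle; the r=2 cylinder at (5, -3) contributes a regular 32-gon of circumradius 2; Taking the union: the 3 present regions share edge segments without overlapping in area, so areas simply add but the touching pieces fuse into one outline (the shared edge portions become interior and drop out of the boundary) — 2 connected regions. The result has 2 disconnected regions.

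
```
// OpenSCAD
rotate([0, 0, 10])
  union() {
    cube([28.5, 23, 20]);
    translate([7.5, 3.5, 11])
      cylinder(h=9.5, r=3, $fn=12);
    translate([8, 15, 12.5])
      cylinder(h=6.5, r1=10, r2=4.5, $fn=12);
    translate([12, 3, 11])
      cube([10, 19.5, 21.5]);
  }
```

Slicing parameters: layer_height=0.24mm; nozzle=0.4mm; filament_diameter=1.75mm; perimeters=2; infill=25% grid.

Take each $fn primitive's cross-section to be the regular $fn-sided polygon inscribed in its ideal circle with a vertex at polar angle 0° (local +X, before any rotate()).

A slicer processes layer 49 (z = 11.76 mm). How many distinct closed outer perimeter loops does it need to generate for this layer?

1

At z = 11.76 mm: the cube is present — its section is the full 28.5×23 rectangle; the cylinder at (7.5, 3.5): section is a regular 12-gon, circumradius r=3; the cone at (8, 15) is absent (z outside [12.5, 19]); the cube at (12, 3) (footprint 10×19.5) is included at this height; Combining (union): the regions partially overlap (shared area 222.00 mm²), so overlapping operands fuse into one piece — 1 connected region; (rotated 10° about Z; rotation is an isometry so areas/perimeters/island counts are preserved). The result has 1 disconnected region.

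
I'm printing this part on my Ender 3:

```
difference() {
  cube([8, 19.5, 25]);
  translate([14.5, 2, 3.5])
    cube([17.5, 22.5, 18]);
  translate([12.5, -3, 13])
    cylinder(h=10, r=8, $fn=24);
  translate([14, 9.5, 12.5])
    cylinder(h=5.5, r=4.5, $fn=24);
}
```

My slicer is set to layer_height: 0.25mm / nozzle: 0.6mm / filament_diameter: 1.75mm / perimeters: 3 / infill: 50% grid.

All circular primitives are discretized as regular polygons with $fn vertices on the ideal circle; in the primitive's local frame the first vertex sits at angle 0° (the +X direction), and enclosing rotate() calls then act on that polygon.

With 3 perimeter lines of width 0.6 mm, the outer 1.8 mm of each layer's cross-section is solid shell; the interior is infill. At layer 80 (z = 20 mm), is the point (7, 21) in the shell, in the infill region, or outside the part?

At z = 20 mm: the cube (footprint 8×19.5) is included at this height; the cube at (14.5, 2) is present — its section is the full 17.5×22.5 rectangle; the cylinder at (12.5, -3): section is a regular 24-gon, circumradius r=8; the cylinder at (14, 9.5) is absent (z outside [12.5, 18]); After the difference (first − rest): starting from the 8×19.5 cube, the 17.5×22.5 cube at (14.5, 2) misses the remaining region (no effect); the r=8 cylinder at (12.5, -3) partially overlaps it — only the 6.12 mm² overlap (of its 198.77 mm²) is removed, clipping the outline — 1 connected region. Overall, the cross-section is a single solid region. The nearest boundary edge runs (0.00, 19.50)→(8.00, 19.50); distance from the point to it = 1.50 mm. The point is not inside any of the regions above, so it lies outside the cross-section (1.50 mm from the nearest boundary).

outside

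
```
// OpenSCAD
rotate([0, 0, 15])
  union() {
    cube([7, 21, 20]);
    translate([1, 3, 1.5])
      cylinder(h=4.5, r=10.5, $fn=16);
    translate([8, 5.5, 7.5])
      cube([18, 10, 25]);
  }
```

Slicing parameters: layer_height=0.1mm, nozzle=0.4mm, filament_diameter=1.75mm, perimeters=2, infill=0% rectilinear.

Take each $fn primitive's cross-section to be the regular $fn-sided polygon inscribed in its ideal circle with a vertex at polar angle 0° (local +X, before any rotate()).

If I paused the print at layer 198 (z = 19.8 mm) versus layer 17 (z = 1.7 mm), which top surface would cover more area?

layer 17 (z = 1.7 mm)

Layer 198 (z = 19.8): the cube is present — its section is the full 7×21 rectangle (area 147.00 mm²); the cylinder at (1, 3) is not intersected at this z (z outside [1.5, 6]); the cube at (8, 5.5) (footprint 18×10) is included at this height (area 180.00 mm²); Combining (union): the 2 present regions are separate (no shared area or edge), so areas and boundary lengths simply add and each stays a separate island — area = 327.00 mm²; (whole slice rotated 15° about Z — lengths, areas and connectivity unchanged). So its area = 327.00 mm². Layer 17 (z = 1.7): the 7×21 cube contributes its full rectangle (area 147.00 mm²); the r=10.5 cylinder at (1, 3) gives a regular 16-gon of circumradius 10.5 (constant along its height) (area = (16/2)·10.500²·sin(360°/16) = 337.53 mm²); the cube at (8, 5.5) is not intersected at this z (z outside [7.5, 32.5]); Merging all regions: the regions partially overlap — summed areas 484.53 mm² minus the doubly-counted overlap 89.90 mm² gives 394.63 mm² — area = 394.63 mm²; (whole slice rotated 15° about Z — lengths, areas and connectivity unchanged). So its area = 394.63 mm². Layer 17 is larger (394.63 vs 327.00 mm²).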